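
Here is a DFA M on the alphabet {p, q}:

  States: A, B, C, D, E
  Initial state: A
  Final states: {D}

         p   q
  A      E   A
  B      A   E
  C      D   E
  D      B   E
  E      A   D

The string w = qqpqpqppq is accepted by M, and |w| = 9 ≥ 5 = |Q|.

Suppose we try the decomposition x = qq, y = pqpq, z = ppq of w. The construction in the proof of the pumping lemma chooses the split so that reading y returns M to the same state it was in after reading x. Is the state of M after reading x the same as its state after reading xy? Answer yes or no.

no

Run of M on the first 6 characters of w = q q p q p q:
  step 0: A  (start)
  step 1: A  (read q: A→A)
  step 2: A  (read q: A→A)
  step 3: E  (read p: A→E)
  step 4: D  (read q: E→D)
  step 5: B  (read p: D→B)
  step 6: E  (read q: B→E)

After x (step 2): A. After xy (step 6): E.
They differ (A ≠ E), so y is not a cycle from the state after x; this split is not the one the pumping-lemma construction produces, and pumping y need not keep the string in L(M).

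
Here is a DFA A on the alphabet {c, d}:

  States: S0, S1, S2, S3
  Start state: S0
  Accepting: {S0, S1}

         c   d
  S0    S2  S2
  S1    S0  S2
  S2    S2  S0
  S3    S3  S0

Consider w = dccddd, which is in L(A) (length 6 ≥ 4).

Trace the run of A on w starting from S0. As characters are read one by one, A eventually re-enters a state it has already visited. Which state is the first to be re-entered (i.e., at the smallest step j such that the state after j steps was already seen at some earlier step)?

Run of A on w = d c c d d d:
  step 0: S0  (start)
  step 1: S2  (read d: S0→S2)
  step 2: S2  (read c: S2→S2)   ← first repeat (S2 seen earlier)
  step 3: S2  (read c: S2→S2)
  step 4: S0  (read d: S2→S0)
  step 5: S2  (read d: S0→S2)
  step 6: S0  (read d: S2→S0)

The earliest repeat is at step j = 2: A is in S2, which it already visited at step i = 1.
Pumping length from the standard proof: p = 4 (the number of states). The repeated state found above gives |xy| = j ≤ 4 and |y| = j − i ≥ 1.

S2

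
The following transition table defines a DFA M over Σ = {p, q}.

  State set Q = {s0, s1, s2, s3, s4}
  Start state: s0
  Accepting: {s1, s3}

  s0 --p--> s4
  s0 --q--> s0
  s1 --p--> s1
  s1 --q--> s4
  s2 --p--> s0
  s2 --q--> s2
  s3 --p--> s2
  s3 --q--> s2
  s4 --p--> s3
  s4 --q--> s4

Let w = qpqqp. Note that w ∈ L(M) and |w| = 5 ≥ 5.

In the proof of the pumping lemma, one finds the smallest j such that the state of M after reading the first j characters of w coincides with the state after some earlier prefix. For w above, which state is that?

State sequence: s0 -q-> s0 -p-> s4 -q-> s4 -q-> s4 -p-> s3
First repeat at step 1: s0 was already visited.

The earliest repeat is at step j = 1: M is in s0, which it already visited at step i = 0.
Pumping length from the standard proof: p = 5 (the number of states). The repeated state found above gives |xy| = j ≤ 5 and |y| = j − i ≥ 1.

s0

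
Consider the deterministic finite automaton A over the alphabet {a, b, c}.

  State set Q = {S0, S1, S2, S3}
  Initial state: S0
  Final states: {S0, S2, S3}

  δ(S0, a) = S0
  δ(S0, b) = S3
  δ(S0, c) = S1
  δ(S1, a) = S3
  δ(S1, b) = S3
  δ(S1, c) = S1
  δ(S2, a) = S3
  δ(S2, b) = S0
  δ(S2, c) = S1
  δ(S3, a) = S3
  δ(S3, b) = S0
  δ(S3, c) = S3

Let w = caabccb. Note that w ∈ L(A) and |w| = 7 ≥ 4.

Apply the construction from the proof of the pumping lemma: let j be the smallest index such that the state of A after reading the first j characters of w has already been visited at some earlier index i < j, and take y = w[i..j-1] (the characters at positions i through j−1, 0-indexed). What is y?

Run of A on w = c a a b c c b:
  step 0: S0  (start)
  step 1: S1  (read c: S0→S1)
  step 2: S3  (read a: S1→S3)
  step 3: S3  (read a: S3→S3)   ← first repeat (S3 seen earlier)
  step 4: S0  (read b: S3→S0)
  step 5: S1  (read c: S0→S1)
  step 6: S1  (read c: S1→S1)
  step 7: S3  (read b: S1→S3)

So i = 2, j = 3, giving x = w[0:2] = ca, y = w[2:3] = a, z = w[3:7] = bccb.
Check: |xy| = 3 ≤ 4 and |y| = 1 ≥ 1. Reading y takes A from S3 back to S3, so every xyⁱz is accepted.
With |Q| = 4, pigeonhole forces a state repeat no later than step 4; the substring read between the first and second visits to that state can be pumped.

a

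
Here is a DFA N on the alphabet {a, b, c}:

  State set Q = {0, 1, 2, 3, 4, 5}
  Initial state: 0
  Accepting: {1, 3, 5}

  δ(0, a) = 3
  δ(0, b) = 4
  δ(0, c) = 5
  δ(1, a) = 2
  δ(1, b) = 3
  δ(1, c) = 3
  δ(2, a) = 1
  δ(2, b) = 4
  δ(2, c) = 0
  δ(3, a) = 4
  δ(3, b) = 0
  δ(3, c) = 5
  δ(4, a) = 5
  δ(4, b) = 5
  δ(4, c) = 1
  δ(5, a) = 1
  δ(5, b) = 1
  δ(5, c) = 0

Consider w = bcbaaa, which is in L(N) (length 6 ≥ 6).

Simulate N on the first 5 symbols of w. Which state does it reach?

Run of N on the first 5 characters of w = b c b a a:
  step 0: 0  (start)
  step 1: 4  (read b: 0→4)
  step 2: 1  (read c: 4→1)
  step 3: 3  (read b: 1→3)
  step 4: 4  (read a: 3→4)
  step 5: 5  (read a: 4→5)

After reading 5 characters, N is in state 5.
(This kind of state-tracing is the core of the pumping-lemma construction: with 6 states, pigeonhole forces a repeat within the first 6 steps.)

5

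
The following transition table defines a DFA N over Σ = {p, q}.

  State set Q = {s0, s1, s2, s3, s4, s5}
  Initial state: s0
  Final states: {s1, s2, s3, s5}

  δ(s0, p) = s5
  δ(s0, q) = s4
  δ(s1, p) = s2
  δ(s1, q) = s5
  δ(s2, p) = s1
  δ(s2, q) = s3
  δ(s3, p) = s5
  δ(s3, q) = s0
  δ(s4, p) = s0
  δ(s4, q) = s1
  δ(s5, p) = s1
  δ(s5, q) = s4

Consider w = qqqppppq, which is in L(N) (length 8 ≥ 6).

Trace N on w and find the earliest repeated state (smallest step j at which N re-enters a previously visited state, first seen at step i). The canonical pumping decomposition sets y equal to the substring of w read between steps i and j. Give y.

State sequence: s0 -q-> s4 -q-> s1 -q-> s5 -p-> s1 -p-> s2 -p-> s1 -p-> s2 -q-> s3
First repeat at step 4: s1 was already visited.

So i = 2, j = 4, giving x = w[0:2] = qq, y = w[2:4] = qp, z = w[4:8] = pppq.
Check: |xy| = 4 ≤ 6 and |y| = 2 ≥ 1. Reading y takes N from s1 back to s1, so every xyⁱz is accepted.
The DFA has 6 states, so the proof of the pumping lemma guarantees a repeated state among the first 6+1 visited; the segment between the two visits is the pumpable y.

qp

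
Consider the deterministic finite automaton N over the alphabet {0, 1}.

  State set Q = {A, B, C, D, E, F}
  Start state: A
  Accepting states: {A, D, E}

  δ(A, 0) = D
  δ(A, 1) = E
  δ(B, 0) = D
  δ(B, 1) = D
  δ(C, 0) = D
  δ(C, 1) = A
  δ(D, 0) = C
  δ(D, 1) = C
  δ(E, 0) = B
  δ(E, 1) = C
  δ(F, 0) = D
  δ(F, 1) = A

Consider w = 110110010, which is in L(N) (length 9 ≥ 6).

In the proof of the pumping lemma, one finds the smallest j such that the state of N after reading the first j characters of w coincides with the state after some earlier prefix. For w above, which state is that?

C

Run of N on w = 1 1 0 1 1 0 0 1 0:
  step 0: A  (start)
  step 1: E  (read 1: A→E)
  step 2: C  (read 1: E→C)
  step 3: D  (read 0: C→D)
  step 4: C  (read 1: D→C)   ← first repeat (C seen earlier)
  step 5: A  (read 1: C→A)
  step 6: D  (read 0: A→D)
  step 7: C  (read 0: D→C)
  step 8: A  (read 1: C→A)
  step 9: D  (read 0: A→D)

The earliest repeat is at step j = 4: N is in C, which it already visited at step i = 2.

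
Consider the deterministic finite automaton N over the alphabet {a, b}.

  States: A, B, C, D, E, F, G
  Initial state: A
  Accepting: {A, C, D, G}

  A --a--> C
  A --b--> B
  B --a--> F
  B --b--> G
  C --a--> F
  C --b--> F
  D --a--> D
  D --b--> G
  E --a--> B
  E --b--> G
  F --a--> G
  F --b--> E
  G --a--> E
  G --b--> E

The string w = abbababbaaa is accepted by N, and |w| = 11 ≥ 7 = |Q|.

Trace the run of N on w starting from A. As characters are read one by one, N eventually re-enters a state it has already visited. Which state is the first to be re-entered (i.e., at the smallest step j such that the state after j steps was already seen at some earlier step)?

State sequence: A -a-> C -b-> F -b-> E -a-> B -b-> G -a-> E -b-> G -b-> E -a-> B -a-> F -a-> G
First repeat at step 6: E was already visited.

The earliest repeat is at step j = 6: N is in E, which it already visited at step i = 3.

E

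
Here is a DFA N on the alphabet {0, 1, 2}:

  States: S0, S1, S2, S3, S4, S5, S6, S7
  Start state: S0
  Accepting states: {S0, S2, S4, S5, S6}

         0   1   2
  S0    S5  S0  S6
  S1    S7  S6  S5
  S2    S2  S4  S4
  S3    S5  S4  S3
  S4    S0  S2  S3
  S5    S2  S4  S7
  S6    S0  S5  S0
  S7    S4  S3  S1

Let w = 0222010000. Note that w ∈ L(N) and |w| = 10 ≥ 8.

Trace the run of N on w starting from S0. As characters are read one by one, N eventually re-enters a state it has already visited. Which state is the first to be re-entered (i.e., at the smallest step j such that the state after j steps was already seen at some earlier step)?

S5

Run of N on w = 0 2 2 2 0 1 0 0 0 0:
  step 0: S0  (start)
  step 1: S5  (read 0: S0→S5)
  step 2: S7  (read 2: S5→S7)
  step 3: S1  (read 2: S7→S1)
  step 4: S5  (read 2: S1→S5)   ← first repeat (S5 seen earlier)
  step 5: S2  (read 0: S5→S2)
  step 6: S4  (read 1: S2→S4)
  step 7: S0  (read 0: S4→S0)
  step 8: S5  (read 0: S0→S5)
  step 9: S2  (read 0: S5→S2)
  step 10: S2  (read 0: S2→S2)

The earliest repeat is at step j = 4: N is in S5, which it already visited at step i = 1.
Since N has 8 states, any run of length ≥ 8 visits 8+1 states, so by pigeonhole some state repeats within the first 8 steps — that repeat gives the pumpable loop.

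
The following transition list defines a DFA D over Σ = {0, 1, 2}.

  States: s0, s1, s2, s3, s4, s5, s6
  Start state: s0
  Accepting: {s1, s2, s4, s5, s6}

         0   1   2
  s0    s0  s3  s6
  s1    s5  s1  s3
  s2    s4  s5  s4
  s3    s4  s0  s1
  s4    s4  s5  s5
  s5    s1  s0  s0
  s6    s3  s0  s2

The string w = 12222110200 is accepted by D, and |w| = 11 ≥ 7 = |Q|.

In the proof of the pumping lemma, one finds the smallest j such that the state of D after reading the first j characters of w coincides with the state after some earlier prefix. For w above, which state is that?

State sequence: s0 -1-> s3 -2-> s1 -2-> s3 -2-> s1 -2-> s3 -1-> s0 -1-> s3 -0-> s4 -2-> s5 -0-> s1 -0-> s5
First repeat at step 3: s3 was already visited.

The earliest repeat is at step j = 3: D is in s3, which it already visited at step i = 1.
With |Q| = 7, pigeonhole forces a state repeat no later than step 7; the substring read between the first and second visits to that state can be pumped.

s3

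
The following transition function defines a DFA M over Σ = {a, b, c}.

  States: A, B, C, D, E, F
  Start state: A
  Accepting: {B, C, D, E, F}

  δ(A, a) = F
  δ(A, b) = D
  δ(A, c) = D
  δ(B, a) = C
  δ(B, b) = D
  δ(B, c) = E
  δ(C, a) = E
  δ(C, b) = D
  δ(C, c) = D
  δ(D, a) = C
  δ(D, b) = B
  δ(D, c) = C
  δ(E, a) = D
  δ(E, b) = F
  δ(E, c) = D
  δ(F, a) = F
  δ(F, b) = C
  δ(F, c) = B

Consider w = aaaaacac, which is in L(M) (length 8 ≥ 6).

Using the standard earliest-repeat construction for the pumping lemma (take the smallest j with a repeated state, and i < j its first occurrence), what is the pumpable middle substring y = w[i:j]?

State sequence: A -a-> F -a-> F -a-> F -a-> F -a-> F -c-> B -a-> C -c-> D
First repeat at step 2: F was already visited.

So i = 1, j = 2, giving x = w[0:1] = a, y = w[1:2] = a, z = w[2:8] = aaacac.
Check: |xy| = 2 ≤ 6 and |y| = 1 ≥ 1. Reading y takes M from F back to F, so every xyⁱz is accepted.
The DFA has 6 states, so the proof of the pumping lemma guarantees a repeated state among the first 6+1 visited; the segment between the two visits is the pumpable y.

a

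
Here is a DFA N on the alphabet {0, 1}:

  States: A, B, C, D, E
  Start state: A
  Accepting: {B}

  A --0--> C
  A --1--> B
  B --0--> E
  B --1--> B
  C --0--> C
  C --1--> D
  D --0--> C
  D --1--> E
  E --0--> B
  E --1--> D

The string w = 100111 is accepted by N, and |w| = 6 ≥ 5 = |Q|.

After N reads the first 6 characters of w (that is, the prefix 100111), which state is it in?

State sequence: A -1-> B -0-> E -0-> B -1-> B -1-> B -1-> B

After reading 6 characters, N is in state B.
(This kind of state-tracing is the core of the pumping-lemma construction: with 5 states, pigeonhole forces a repeat within the first 5 steps.)

B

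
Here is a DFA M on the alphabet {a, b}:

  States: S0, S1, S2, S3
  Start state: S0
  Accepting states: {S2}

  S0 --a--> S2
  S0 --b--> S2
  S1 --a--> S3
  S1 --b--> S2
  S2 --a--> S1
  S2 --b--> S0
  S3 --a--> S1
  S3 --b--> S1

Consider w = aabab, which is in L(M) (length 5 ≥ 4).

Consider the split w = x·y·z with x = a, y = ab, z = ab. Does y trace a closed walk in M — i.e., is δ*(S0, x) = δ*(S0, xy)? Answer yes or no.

yes

Run of M on the first 3 characters of w = a a b:
  step 0: S0  (start)
  step 1: S2  (read a: S0→S2)
  step 2: S1  (read a: S2→S1)
  step 3: S2  (read b: S1→S2)

After x (step 1): S2. After xy (step 3): S2.
They match, so y = ab drives M around a cycle from S2 back to itself; pumping y any number of times keeps M in S2 before reading z, and xyⁱz ∈ L(M) for every i ≥ 0.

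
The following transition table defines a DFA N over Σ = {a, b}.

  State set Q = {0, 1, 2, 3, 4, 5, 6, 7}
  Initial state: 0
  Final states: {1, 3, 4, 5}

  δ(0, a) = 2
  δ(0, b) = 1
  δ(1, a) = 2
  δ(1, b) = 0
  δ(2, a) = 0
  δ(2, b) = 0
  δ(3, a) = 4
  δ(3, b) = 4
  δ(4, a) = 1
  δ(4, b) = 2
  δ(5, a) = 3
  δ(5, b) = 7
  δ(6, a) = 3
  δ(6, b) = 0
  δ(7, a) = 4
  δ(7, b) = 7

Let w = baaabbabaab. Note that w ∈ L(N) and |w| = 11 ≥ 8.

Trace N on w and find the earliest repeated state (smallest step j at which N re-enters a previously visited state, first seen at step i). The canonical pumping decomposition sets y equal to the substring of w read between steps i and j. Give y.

baa

State sequence: 0 -b-> 1 -a-> 2 -a-> 0 -a-> 2 -b-> 0 -b-> 1 -a-> 2 -b-> 0 -a-> 2 -a-> 0 -b-> 1
First repeat at step 3: 0 was already visited.

So i = 0, j = 3, giving x = w[0:0] = ε, y = w[0:3] = baa, z = w[3:11] = abbabaab.
Check: |xy| = 3 ≤ 8 and |y| = 3 ≥ 1. Reading y takes N from 0 back to 0, so every xyⁱz is accepted.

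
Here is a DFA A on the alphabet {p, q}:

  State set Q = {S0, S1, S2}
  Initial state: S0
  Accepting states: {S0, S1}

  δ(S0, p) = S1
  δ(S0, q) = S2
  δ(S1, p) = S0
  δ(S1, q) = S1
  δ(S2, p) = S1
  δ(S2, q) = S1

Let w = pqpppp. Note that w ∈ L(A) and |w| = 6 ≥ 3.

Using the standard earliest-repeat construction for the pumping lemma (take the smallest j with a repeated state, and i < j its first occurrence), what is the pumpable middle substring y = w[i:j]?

q

Run of A on w = p q p p p p:
  step 0: S0  (start)
  step 1: S1  (read p: S0→S1)
  step 2: S1  (read q: S1→S1)   ← first repeat (S1 seen earlier)
  step 3: S0  (read p: S1→S0)
  step 4: S1  (read p: S0→S1)
  step 5: S0  (read p: S1→S0)
  step 6: S1  (read p: S0→S1)

So i = 1, j = 2, giving x = w[0:1] = p, y = w[1:2] = q, z = w[2:6] = pppp.
Check: |xy| = 2 ≤ 3 and |y| = 1 ≥ 1. Reading y takes A from S1 back to S1, so every xyⁱz is accepted.
The DFA has 3 states, so the proof of the pumping lemma guarantees a repeated state among the first 3+1 visited; the segment between the two visits is the pumpable y.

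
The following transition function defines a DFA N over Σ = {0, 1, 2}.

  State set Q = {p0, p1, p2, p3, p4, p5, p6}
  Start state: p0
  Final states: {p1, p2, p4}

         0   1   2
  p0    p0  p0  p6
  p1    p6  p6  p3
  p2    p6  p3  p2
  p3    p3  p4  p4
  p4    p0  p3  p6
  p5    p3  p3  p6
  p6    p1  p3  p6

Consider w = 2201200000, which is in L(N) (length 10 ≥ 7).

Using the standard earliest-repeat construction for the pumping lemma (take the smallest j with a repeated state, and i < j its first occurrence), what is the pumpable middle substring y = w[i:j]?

State sequence: p0 -2-> p6 -2-> p6 -0-> p1 -1-> p6 -2-> p6 -0-> p1 -0-> p6 -0-> p1 -0-> p6 -0-> p1
First repeat at step 2: p6 was already visited.

So i = 1, j = 2, giving x = w[0:1] = 2, y = w[1:2] = 2, z = w[2:10] = 01200000.
Check: |xy| = 2 ≤ 7 and |y| = 1 ≥ 1. Reading y takes N from p6 back to p6, so every xyⁱz is accepted.

2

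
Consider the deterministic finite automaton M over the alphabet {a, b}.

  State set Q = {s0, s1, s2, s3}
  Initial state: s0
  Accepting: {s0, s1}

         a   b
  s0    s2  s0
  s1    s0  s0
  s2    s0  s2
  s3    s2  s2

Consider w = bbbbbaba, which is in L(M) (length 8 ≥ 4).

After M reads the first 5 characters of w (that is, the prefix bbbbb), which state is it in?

State sequence: s0 -b-> s0 -b-> s0 -b-> s0 -b-> s0 -b-> s0

After reading 5 characters, M is in state s0.
(This kind of state-tracing is the core of the pumping-lemma construction: with 4 states, pigeonhole forces a repeat within the first 4 steps.)

s0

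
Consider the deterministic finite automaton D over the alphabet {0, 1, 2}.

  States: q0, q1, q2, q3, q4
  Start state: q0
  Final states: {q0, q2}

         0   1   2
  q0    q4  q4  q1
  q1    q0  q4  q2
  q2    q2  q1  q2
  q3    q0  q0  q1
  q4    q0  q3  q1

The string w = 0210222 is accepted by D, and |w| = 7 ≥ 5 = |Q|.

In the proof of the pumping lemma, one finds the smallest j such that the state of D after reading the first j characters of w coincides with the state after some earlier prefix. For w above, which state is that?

q4

State sequence: q0 -0-> q4 -2-> q1 -1-> q4 -0-> q0 -2-> q1 -2-> q2 -2-> q2
First repeat at step 3: q4 was already visited.

The earliest repeat is at step j = 3: D is in q4, which it already visited at step i = 1.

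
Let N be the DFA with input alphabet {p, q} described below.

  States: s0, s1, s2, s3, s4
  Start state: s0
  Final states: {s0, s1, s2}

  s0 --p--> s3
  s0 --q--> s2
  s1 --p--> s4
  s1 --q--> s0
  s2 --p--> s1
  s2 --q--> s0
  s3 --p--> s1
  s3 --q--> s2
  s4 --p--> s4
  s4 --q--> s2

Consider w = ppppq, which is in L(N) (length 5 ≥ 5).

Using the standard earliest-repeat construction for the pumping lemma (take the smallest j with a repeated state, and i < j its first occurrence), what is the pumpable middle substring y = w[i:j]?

State sequence: s0 -p-> s3 -p-> s1 -p-> s4 -p-> s4 -q-> s2
First repeat at step 4: s4 was already visited.

So i = 3, j = 4, giving x = w[0:3] = ppp, y = w[3:4] = p, z = w[4:5] = q.
Check: |xy| = 4 ≤ 5 and |y| = 1 ≥ 1. Reading y takes N from s4 back to s4, so every xyⁱz is accepted.

p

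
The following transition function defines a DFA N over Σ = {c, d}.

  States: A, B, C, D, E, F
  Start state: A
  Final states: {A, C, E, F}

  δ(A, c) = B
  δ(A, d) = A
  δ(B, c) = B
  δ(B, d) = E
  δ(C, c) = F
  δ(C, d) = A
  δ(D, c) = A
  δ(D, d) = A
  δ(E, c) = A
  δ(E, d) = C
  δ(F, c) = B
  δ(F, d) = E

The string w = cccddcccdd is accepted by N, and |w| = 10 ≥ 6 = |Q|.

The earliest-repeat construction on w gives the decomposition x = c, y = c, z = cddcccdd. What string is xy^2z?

ccccddcccdd

xy^2z = c·c·c·cddcccdd = ccccddcccdd.
Reading y = c takes N from B back to B, so after x·y·y the machine is still in B, and z then leads to the accepting state C. Hence ccccddcccdd ∈ L(N).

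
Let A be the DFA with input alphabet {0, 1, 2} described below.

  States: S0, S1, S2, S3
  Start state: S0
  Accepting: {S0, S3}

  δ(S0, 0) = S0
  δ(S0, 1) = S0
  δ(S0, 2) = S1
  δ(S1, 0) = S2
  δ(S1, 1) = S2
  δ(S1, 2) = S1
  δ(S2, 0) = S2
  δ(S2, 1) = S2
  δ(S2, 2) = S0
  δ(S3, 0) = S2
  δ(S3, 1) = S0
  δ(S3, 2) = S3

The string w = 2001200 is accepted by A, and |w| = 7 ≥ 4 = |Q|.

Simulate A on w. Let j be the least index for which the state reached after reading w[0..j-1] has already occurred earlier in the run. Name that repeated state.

S2

State sequence: S0 -2-> S1 -0-> S2 -0-> S2 -1-> S2 -2-> S0 -0-> S0 -0-> S0
First repeat at step 3: S2 was already visited.

The earliest repeat is at step j = 3: A is in S2, which it already visited at step i = 2.
With |Q| = 4, pigeonhole forces a state repeat no later than step 4; the substring read between the first and second visits to that state can be pumped.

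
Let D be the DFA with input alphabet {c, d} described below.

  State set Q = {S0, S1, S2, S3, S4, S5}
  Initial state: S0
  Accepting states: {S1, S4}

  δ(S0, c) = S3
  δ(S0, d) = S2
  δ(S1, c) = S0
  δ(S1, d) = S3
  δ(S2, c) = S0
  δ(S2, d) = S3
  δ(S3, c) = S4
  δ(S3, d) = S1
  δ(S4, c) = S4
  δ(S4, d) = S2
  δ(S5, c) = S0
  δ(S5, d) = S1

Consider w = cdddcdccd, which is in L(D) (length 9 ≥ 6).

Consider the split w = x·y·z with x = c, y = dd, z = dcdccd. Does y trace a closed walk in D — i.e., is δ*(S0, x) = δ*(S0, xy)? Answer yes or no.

Run of D on the first 3 characters of w = c d d:
  step 0: S0  (start)
  step 1: S3  (read c: S0→S3)
  step 2: S1  (read d: S3→S1)
  step 3: S3  (read d: S1→S3)

After x (step 1): S3. After xy (step 3): S3.
They match, so y = dd drives D around a cycle from S3 back to itself; pumping y any number of times keeps D in S3 before reading z, and xyⁱz ∈ L(D) for every i ≥ 0.

yes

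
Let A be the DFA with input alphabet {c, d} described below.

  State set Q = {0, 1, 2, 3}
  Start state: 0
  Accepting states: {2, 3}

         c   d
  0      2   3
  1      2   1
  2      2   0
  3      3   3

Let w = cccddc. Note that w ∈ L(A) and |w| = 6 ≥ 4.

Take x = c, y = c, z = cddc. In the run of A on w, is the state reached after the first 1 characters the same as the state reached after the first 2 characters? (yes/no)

yes

State sequence: 0 -c-> 2 -c-> 2

After x (step 1): 2. After xy (step 2): 2.
They match, so y = c drives A around a cycle from 2 back to itself; pumping y any number of times keeps A in 2 before reading z, and xyⁱz ∈ L(A) for every i ≥ 0.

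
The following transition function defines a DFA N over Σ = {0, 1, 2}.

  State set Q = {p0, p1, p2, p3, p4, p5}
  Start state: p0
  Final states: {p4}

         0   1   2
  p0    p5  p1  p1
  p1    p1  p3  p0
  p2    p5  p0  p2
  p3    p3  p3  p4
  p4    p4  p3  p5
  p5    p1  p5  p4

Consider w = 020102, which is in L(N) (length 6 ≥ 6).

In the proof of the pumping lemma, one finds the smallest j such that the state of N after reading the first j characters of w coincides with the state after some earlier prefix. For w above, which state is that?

Run of N on w = 0 2 0 1 0 2:
  step 0: p0  (start)
  step 1: p5  (read 0: p0→p5)
  step 2: p4  (read 2: p5→p4)
  step 3: p4  (read 0: p4→p4)   ← first repeat (p4 seen earlier)
  step 4: p3  (read 1: p4→p3)
  step 5: p3  (read 0: p3→p3)
  step 6: p4  (read 2: p3→p4)

The earliest repeat is at step j = 3: N is in p4, which it already visited at step i = 2.

p4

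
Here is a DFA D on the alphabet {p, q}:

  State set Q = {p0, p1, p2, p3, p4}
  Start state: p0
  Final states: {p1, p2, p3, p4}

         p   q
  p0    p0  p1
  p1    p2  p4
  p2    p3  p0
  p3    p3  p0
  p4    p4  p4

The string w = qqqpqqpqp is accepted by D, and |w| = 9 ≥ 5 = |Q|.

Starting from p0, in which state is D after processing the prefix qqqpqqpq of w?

p4

State sequence: p0 -q-> p1 -q-> p4 -q-> p4 -p-> p4 -q-> p4 -q-> p4 -p-> p4 -q-> p4

After reading 8 characters, D is in state p4.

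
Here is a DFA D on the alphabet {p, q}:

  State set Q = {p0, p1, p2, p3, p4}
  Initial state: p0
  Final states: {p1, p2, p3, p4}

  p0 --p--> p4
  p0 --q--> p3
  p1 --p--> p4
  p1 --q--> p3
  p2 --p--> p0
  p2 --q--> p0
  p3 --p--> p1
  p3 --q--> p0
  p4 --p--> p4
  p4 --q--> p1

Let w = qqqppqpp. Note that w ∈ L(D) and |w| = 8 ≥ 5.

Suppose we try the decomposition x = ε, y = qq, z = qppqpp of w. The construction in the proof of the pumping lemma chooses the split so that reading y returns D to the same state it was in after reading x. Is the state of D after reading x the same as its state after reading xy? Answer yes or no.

State sequence: p0 -q-> p3 -q-> p0

After x (step 0): p0. After xy (step 2): p0.
They match, so y = qq drives D around a cycle from p0 back to itself; pumping y any number of times keeps D in p0 before reading z, and xyⁱz ∈ L(D) for every i ≥ 0.

yes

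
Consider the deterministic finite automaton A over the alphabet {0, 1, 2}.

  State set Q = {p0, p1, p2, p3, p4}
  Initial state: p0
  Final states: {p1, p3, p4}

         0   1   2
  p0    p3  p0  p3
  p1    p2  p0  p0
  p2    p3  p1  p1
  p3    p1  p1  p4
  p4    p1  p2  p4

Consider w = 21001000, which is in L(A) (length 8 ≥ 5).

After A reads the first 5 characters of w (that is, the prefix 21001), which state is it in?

State sequence: p0 -2-> p3 -1-> p1 -0-> p2 -0-> p3 -1-> p1

After reading 5 characters, A is in state p1.
(This kind of state-tracing is the core of the pumping-lemma construction: with 5 states, pigeonhole forces a repeat within the first 5 steps.)

p1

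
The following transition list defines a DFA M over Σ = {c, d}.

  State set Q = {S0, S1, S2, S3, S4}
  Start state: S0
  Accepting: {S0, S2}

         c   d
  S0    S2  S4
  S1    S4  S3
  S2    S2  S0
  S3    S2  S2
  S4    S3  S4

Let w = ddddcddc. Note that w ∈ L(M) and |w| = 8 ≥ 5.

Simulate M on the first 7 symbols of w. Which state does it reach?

State sequence: S0 -d-> S4 -d-> S4 -d-> S4 -d-> S4 -c-> S3 -d-> S2 -d-> S0

After reading 7 characters, M is in state S0.

S0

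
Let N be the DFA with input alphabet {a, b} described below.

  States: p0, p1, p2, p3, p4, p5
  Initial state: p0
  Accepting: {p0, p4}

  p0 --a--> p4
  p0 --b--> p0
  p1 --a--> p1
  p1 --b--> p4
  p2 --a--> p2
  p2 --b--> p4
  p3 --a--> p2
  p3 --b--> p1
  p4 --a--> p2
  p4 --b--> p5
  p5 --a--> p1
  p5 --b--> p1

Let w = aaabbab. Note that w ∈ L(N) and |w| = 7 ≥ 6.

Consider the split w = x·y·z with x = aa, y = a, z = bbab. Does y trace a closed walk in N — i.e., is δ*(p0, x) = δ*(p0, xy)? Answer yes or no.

Run of N on the first 3 characters of w = a a a:
  step 0: p0  (start)
  step 1: p4  (read a: p0→p4)
  step 2: p2  (read a: p4→p2)
  step 3: p2  (read a: p2→p2)

After x (step 2): p2. After xy (step 3): p2.
They match, so y = a drives N around a cycle from p2 back to itself; pumping y any number of times keeps N in p2 before reading z, and xyⁱz ∈ L(N) for every i ≥ 0.

yes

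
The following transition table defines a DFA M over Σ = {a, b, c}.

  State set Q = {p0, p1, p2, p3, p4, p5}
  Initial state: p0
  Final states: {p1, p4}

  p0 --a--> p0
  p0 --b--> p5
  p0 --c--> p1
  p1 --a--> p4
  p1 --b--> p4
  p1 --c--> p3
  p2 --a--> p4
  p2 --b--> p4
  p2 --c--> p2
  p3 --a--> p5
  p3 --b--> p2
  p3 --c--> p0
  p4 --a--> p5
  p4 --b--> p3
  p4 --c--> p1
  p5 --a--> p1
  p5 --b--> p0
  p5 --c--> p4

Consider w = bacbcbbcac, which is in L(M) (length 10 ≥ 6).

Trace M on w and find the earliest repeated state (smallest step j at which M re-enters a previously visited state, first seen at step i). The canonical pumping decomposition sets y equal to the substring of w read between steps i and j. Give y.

c

Run of M on w = b a c b c b b c a c:
  step 0: p0  (start)
  step 1: p5  (read b: p0→p5)
  step 2: p1  (read a: p5→p1)
  step 3: p3  (read c: p1→p3)
  step 4: p2  (read b: p3→p2)
  step 5: p2  (read c: p2→p2)   ← first repeat (p2 seen earlier)
  step 6: p4  (read b: p2→p4)
  step 7: p3  (read b: p4→p3)
  step 8: p0  (read c: p3→p0)
  step 9: p0  (read a: p0→p0)
  step 10: p1  (read c: p0→p1)

So i = 4, j = 5, giving x = w[0:4] = bacb, y = w[4:5] = c, z = w[5:10] = bbcac.
Check: |xy| = 5 ≤ 6 and |y| = 1 ≥ 1. Reading y takes M from p2 back to p2, so every xyⁱz is accepted.
With |Q| = 6, pigeonhole forces a state repeat no later than step 6; the substring read between the first and second visits to that state can be pumped.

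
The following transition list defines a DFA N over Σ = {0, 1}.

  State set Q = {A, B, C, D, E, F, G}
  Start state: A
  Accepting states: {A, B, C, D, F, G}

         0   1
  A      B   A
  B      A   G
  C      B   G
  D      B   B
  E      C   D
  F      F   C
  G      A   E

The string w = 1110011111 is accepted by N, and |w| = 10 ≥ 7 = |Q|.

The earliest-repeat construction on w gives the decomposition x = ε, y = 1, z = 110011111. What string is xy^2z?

xy^2z = ε·1·1·110011111 = 11110011111.
Reading y = 1 takes N from A back to A, so after x·y·y the machine is still in A, and z then leads to the accepting state A. Hence 11110011111 ∈ L(N).

11110011111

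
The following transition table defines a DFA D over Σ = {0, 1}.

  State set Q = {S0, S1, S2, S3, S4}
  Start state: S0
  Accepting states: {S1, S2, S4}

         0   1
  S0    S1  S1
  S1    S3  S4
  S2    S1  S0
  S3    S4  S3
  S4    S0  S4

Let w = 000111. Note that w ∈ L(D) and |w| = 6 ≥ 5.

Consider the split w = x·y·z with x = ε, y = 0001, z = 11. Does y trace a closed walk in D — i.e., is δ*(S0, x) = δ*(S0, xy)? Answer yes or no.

no

Run of D on the first 4 characters of w = 0 0 0 1:
  step 0: S0  (start)
  step 1: S1  (read 0: S0→S1)
  step 2: S3  (read 0: S1→S3)
  step 3: S4  (read 0: S3→S4)
  step 4: S4  (read 1: S4→S4)

After x (step 0): S0. After xy (step 4): S4.
They differ (S0 ≠ S4), so y is not a cycle from the state after x; this split is not the one the pumping-lemma construction produces, and pumping y need not keep the string in L(D).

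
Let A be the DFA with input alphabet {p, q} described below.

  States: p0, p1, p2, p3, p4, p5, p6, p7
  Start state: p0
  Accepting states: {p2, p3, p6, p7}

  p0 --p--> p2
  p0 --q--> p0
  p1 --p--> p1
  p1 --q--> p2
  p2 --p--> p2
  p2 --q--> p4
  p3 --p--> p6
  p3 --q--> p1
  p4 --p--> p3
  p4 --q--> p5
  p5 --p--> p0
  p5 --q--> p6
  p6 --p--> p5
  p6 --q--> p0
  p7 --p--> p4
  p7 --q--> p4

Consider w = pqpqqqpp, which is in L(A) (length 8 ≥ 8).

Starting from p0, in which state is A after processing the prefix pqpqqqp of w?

p3

State sequence: p0 -p-> p2 -q-> p4 -p-> p3 -q-> p1 -q-> p2 -q-> p4 -p-> p3

After reading 7 characters, A is in state p3.
(This kind of state-tracing is the core of the pumping-lemma construction: with 8 states, pigeonhole forces a repeat within the first 8 steps.)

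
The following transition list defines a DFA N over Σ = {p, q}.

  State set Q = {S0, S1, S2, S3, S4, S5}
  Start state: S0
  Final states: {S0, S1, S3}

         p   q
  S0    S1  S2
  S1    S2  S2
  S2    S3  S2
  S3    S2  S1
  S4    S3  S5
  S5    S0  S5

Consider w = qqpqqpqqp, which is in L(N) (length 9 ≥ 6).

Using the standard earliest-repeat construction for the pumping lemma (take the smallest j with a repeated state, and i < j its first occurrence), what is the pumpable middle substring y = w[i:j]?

q

State sequence: S0 -q-> S2 -q-> S2 -p-> S3 -q-> S1 -q-> S2 -p-> S3 -q-> S1 -q-> S2 -p-> S3
First repeat at step 2: S2 was already visited.

So i = 1, j = 2, giving x = w[0:1] = q, y = w[1:2] = q, z = w[2:9] = pqqpqqp.
Check: |xy| = 2 ≤ 6 and |y| = 1 ≥ 1. Reading y takes N from S2 back to S2, so every xyⁱz is accepted.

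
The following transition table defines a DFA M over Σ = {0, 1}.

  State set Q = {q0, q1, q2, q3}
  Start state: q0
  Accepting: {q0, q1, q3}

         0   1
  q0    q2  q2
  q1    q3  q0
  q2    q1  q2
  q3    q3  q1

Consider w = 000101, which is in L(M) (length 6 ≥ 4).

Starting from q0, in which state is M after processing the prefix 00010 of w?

q3

Run of M on the first 5 characters of w = 0 0 0 1 0:
  step 0: q0  (start)
  step 1: q2  (read 0: q0→q2)
  step 2: q1  (read 0: q2→q1)
  step 3: q3  (read 0: q1→q3)
  step 4: q1  (read 1: q3→q1)
  step 5: q3  (read 0: q1→q3)

After reading 5 characters, M is in state q3.
(This kind of state-tracing is the core of the pumping-lemma construction: with 4 states, pigeonhole forces a repeat within the first 4 steps.)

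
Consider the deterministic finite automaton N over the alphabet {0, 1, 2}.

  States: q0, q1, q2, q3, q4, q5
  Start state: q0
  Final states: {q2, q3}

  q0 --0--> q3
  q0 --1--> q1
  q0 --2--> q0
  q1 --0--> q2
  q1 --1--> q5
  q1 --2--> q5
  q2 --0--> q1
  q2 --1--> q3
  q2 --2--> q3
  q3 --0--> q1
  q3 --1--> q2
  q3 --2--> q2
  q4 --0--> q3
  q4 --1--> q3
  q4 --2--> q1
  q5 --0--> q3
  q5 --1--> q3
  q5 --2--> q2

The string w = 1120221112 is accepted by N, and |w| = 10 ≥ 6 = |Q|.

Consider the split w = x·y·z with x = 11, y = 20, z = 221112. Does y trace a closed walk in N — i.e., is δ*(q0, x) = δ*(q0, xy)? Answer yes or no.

State sequence: q0 -1-> q1 -1-> q5 -2-> q2 -0-> q1

After x (step 2): q5. After xy (step 4): q1.
They differ (q5 ≠ q1), so y is not a cycle from the state after x; this split is not the one the pumping-lemma construction produces, and pumping y need not keep the string in L(N).

no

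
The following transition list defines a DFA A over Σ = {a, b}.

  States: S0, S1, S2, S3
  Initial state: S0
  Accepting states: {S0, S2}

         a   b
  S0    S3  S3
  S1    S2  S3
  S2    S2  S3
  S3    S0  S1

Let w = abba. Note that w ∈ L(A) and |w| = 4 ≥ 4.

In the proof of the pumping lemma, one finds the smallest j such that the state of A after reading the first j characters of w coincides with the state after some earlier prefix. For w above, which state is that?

State sequence: S0 -a-> S3 -b-> S1 -b-> S3 -a-> S0
First repeat at step 3: S3 was already visited.

The earliest repeat is at step j = 3: A is in S3, which it already visited at step i = 1.
The DFA has 4 states, so the proof of the pumping lemma guarantees a repeated state among the first 4+1 visited; the segment between the two visits is the pumpable y.

S3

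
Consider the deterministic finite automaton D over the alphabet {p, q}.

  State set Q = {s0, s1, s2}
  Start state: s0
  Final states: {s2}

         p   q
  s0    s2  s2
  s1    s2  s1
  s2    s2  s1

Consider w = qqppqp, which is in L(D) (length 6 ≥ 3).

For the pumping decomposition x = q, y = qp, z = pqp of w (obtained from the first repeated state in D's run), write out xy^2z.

xy^2z = q·qp·qp·pqp = qqpqppqp.
Reading y = qp takes D from s2 back to s2, so after x·y·y the machine is still in s2, and z then leads to the accepting state s2. Hence qqpqppqp ∈ L(D).

qqpqppqp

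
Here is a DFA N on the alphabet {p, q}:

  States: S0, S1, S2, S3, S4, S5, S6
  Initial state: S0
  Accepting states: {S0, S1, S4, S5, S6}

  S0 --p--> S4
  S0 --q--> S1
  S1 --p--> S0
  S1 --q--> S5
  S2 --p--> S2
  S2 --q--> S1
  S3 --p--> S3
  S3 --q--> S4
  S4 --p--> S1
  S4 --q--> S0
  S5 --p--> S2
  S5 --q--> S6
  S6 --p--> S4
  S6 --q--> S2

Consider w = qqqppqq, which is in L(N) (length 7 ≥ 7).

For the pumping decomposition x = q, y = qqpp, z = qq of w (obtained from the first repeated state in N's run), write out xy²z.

qqqppqqppqq

xy^2z = q·qqpp·qqpp·qq = qqqppqqppqq.
Reading y = qqpp takes N from S1 back to S1, so after x·y·y the machine is still in S1, and z then leads to the accepting state S6. Hence qqqppqqppqq ∈ L(N).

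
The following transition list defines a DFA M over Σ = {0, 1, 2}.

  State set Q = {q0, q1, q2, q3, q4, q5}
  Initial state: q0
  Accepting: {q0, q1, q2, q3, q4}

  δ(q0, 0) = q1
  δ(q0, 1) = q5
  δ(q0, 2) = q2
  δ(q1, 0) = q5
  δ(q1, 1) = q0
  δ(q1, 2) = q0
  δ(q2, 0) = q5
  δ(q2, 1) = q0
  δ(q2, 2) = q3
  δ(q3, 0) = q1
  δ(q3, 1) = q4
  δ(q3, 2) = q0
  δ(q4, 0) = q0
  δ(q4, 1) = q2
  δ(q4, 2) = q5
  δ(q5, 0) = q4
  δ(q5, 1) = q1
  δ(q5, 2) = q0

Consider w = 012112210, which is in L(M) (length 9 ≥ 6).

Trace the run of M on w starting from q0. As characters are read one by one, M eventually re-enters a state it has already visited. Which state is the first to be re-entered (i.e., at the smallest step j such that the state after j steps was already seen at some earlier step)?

State sequence: q0 -0-> q1 -1-> q0 -2-> q2 -1-> q0 -1-> q5 -2-> q0 -2-> q2 -1-> q0 -0-> q1
First repeat at step 2: q0 was already visited.

The earliest repeat is at step j = 2: M is in q0, which it already visited at step i = 0.
With |Q| = 6, pigeonhole forces a state repeat no later than step 6; the substring read between the first and second visits to that state can be pumped.

q0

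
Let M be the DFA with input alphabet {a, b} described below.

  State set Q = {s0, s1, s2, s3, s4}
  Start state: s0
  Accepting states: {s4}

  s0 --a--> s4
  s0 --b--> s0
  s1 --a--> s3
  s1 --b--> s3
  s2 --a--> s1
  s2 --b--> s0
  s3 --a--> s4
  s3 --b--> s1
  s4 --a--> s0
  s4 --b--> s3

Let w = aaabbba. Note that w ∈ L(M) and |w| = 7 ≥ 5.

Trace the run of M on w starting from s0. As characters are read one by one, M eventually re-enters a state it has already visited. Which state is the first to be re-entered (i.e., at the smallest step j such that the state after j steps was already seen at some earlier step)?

State sequence: s0 -a-> s4 -a-> s0 -a-> s4 -b-> s3 -b-> s1 -b-> s3 -a-> s4
First repeat at step 2: s0 was already visited.

The earliest repeat is at step j = 2: M is in s0, which it already visited at step i = 0.

s0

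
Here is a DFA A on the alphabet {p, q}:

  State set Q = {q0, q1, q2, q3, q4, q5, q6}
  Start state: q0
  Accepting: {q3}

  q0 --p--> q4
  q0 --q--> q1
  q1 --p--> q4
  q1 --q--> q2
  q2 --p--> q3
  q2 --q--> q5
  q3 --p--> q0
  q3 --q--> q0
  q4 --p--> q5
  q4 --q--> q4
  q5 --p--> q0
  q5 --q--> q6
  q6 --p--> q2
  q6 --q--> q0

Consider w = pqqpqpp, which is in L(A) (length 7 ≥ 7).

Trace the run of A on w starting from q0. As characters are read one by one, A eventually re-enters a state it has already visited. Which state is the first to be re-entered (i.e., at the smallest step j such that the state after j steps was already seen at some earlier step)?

q4

State sequence: q0 -p-> q4 -q-> q4 -q-> q4 -p-> q5 -q-> q6 -p-> q2 -p-> q3
First repeat at step 2: q4 was already visited.

The earliest repeat is at step j = 2: A is in q4, which it already visited at step i = 1.
Pumping length from the standard proof: p = 7 (the number of states). The repeated state found above gives |xy| = j ≤ 7 and |y| = j − i ≥ 1.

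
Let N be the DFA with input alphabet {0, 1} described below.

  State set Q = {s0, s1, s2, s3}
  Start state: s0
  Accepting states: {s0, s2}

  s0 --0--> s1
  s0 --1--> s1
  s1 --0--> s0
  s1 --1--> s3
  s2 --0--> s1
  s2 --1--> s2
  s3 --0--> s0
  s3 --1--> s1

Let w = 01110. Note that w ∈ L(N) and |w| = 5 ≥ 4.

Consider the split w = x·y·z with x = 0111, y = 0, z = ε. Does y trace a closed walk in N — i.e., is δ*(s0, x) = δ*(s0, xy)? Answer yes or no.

State sequence: s0 -0-> s1 -1-> s3 -1-> s1 -1-> s3 -0-> s0

After x (step 4): s3. After xy (step 5): s0.
They differ (s3 ≠ s0), so y is not a cycle from the state after x; this split is not the one the pumping-lemma construction produces, and pumping y need not keep the string in L(N).

no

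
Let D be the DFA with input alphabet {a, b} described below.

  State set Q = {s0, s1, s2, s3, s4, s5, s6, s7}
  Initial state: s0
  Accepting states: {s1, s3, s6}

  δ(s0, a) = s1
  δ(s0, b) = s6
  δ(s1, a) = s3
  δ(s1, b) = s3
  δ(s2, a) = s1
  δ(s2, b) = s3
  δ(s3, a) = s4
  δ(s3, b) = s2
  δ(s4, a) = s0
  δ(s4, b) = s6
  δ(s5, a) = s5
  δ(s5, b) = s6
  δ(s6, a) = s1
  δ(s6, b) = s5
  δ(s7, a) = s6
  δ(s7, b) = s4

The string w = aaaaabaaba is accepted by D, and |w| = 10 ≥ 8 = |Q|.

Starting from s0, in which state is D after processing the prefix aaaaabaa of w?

State sequence: s0 -a-> s1 -a-> s3 -a-> s4 -a-> s0 -a-> s1 -b-> s3 -a-> s4 -a-> s0

After reading 8 characters, D is in state s0.
(This kind of state-tracing is the core of the pumping-lemma construction: with 8 states, pigeonhole forces a repeat within the first 8 steps.)

s0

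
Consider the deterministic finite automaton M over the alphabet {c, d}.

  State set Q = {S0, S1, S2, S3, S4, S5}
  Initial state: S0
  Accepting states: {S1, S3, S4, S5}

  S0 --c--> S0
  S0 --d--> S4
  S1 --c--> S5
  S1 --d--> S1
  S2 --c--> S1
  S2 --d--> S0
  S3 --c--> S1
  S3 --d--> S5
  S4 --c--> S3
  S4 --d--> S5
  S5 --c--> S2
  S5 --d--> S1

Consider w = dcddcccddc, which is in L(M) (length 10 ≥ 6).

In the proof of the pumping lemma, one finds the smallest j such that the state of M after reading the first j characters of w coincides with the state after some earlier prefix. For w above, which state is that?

State sequence: S0 -d-> S4 -c-> S3 -d-> S5 -d-> S1 -c-> S5 -c-> S2 -c-> S1 -d-> S1 -d-> S1 -c-> S5
First repeat at step 5: S5 was already visited.

The earliest repeat is at step j = 5: M is in S5, which it already visited at step i = 3.
The DFA has 6 states, so the proof of the pumping lemma guarantees a repeated state among the first 6+1 visited; the segment between the two visits is the pumpable y.

S5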